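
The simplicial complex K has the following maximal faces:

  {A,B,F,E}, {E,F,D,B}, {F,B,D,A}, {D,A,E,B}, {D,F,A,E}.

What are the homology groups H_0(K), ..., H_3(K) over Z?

H_0 ≅ Z,  H_1 = 0,  H_2 = 0,  H_3 ≅ Z.

Take the total order A < B < D < E < F on the vertex set. Then K (dimension 3) consists of the simplices:

  0-simplices (5): A, B, D, E, F
  1-simplices (10): AB, AD, AE, AF, BD, BE, BF, DE, DF, EF
  2-simplices (10): ABD, ABE, ABF, ADE, ADF, AEF, BDE, BDF, BEF, DEF
  3-simplices (5): ABDE, ABDF, ABEF, ADEF, BDEF

Hence C_0 ≅ Z^5, C_1 ≅ Z^10, C_2 ≅ Z^10, C_3 ≅ Z^5.

The boundary map ∂_1: C_1 → C_0 maps an edge to its endpoints' difference, ∂[p,q] = q − p.
As a 5×10 matrix over Z this has rank 4, with invariant factors (1,1,1,1).

∂_2: C_2 → C_1 maps a triangle to the signed sum of its edges. For instance
  ∂BDF = DF − BF + BD,
  ∂BEF = EF − BF + BE.
This gives a 10×10 integer matrix of rank 6; reducing to Smith normal form yields diagonal entries (1,1,1,1,1,1).

∂_3: C_3 → C_2 sends each 3-simplex σ to the alternating sum Σ_i (−1)^i (σ with its i-th vertex removed). For instance
  ∂ABDF = BDF − ADF + ABF − ABD,
  ∂ABDE = BDE − ADE + ABE − ABD.
This gives a 10×5 integer matrix of rank 4; reducing to Smith normal form yields diagonal entries (1,1,1,1).

From H_k ≅ ker(∂_k) / im(∂_{k+1}) we obtain:

  H_0: rank C_0 − rank ∂_1 = 5 − 4 = 1, and the invariant factors of ∂_1 are all 1, so H_0 = Z.
  H_1: rank ker ∂_1 − rank ∂_2 = (10 − 4) − 6 = 0, and the invariant factors of ∂_2 are all 1, so H_1 = 0.
  H_2: rank ker ∂_2 − rank ∂_3 = (10 − 6) − 4 = 0, and the invariant factors of ∂_3 are all 1, so H_2 = 0.
  H_3: rank ker ∂_3 − rank ∂_4 = (5 − 4) − 0 = 1, and there is no ∂_4, so H_3 = Z.

As a check, the Euler characteristic is 5 − 10 + 10 − 5 = 0, which agrees with 1 − 0 + 0 − 1 = 0.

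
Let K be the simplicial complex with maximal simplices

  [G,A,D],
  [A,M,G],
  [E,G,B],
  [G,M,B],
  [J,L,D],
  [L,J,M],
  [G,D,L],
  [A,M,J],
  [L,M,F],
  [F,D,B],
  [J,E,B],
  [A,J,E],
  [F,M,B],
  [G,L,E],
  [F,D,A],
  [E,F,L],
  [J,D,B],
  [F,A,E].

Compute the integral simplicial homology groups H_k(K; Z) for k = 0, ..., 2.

H_0 = Z,  H_1 = Z^2,  H_2 = Z.

Take the total order A < B < D < E < F < G < J < L < M on the vertex set. Then K (dimension 2) consists of the simplices:

  0-simplices (9): A, B, D, E, F, G, J, L, M
  1-simplices (27): AD, AE, AF, AG, AJ, AM, BD, BE, BF, BG, BJ, BM, DF, DG, DJ, DL, EF, EG, EJ, EL, FL, FM, GL, GM, JL, JM, LM
  2-simplices (18): ADF, ADG, AEF, AEJ, AGM, AJM, BDF, BDJ, BEG, BEJ, BFM, BGM, DGL, DJL, EFL, EGL, FLM, JLM

Hence C_0 ≅ Z^9, C_1 ≅ Z^27, C_2 ≅ Z^18.

Boundary ∂_1: C_1 → C_0 sends each edge [p,q] (with p < q) to q − p.
The 9×27 boundary matrix has rank 8 and Smith normal form diag(1,1,1,1,1,1,1,1).

The boundary map ∂_2: C_2 → C_1 maps a triangle to the signed sum of its edges. For instance
  ∂AEF = EF − AF + AE,
  ∂DGL = GL − DL + DG.
This gives a 27×18 integer matrix of rank 17; reducing to Smith normal form yields diagonal entries (1,1,1,1,1,1,1,1,1,1,1,1,1,1,1,1,1).

Computing H_k = (kernel of ∂_k) / (image of ∂_{k+1}):

  H_0: rank C_0 − rank ∂_1 = 9 − 8 = 1, and the invariant factors of ∂_1 are all 1, so H_0 ≅ Z.
  H_1: rank ker ∂_1 − rank ∂_2 = (27 − 8) − 17 = 2, and the invariant factors of ∂_2 are all 1, so H_1 ≅ Z^2.
  H_2: rank ker ∂_2 − rank ∂_3 = (18 − 17) − 0 = 1, and there is no ∂_3, so H_2 ≅ Z.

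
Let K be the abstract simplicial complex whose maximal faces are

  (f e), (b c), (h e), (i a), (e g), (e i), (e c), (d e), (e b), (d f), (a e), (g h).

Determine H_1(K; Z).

Fix the vertex order a < b < c < d < e < f < g < h < i and write every simplex with vertices in increasing order. Then dim K = 1 and the simplices of K are:

  0-simplices (9): a, b, c, d, e, f, g, h, i
  1-simplices (12): ae, ai, bc, be, ce, de, df, ef, eg, eh, ei, gh

so the chain groups are C_0 ≅ Z^9, C_1 ≅ Z^12.

The boundary map ∂_1: C_1 → C_0 is given by ∂[p,q] = [q] − [p].
As a 9×12 matrix over Z this has rank 8, with invariant factors (1,1,1,1,1,1,1,1).

Reading off H_k = ker ∂_k / im ∂_{k+1}:

  H_1: rank ker ∂_1 − rank ∂_2 = (12 − 8) − 0 = 4, and there is no ∂_2, so H_1 = Z^4.

H_1 ≅ Z^4.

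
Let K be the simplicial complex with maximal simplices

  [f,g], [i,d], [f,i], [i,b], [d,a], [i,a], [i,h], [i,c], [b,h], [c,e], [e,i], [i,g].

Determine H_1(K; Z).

H_1 = Z^4.

We work with the vertex ordering a < b < c < d < e < f < g < h < i. The simplices of K, each written with vertices in increasing order, are:

  0-simplices (9): a, b, c, d, e, f, g, h, i
  1-simplices (12): ad, ai, bh, bi, ce, ci, di, ei, fg, fi, gi, hi

Hence C_0 ≅ Z^9, C_1 ≅ Z^12.

The boundary map ∂_1: C_1 → C_0 maps an edge to its endpoints' difference, ∂[p,q] = q − p. For instance
  ∂ad = d − a.
The 9×12 boundary matrix has rank 8 and Smith normal form diag(1,1,1,1,1,1,1,1).

Now H_k = ker ∂_k / im ∂_{k+1}, so:

  H_1: rank ker ∂_1 − rank ∂_2 = (12 − 8) − 0 = 4, and there is no ∂_2, so H_1 ≅ Z^4.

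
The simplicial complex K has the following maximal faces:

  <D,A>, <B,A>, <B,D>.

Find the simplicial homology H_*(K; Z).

H_0 = Z,  H_1 = Z.

Take the total order A < B < D on the vertex set. Then K (dimension 1) consists of the simplices:

  0-simplices (3): A, B, D
  1-simplices (3): AB, AD, BD

Hence C_0 ≅ Z^3, C_1 ≅ Z^3.

∂_1: C_1 → C_0 maps an edge to its endpoints' difference, ∂[p,q] = q − p. For instance
  ∂BD = D − B.
The 3×3 boundary matrix has rank 2 and Smith normal form diag(1,1).

Now H_k = ker ∂_k / im ∂_{k+1}, so:

  H_0: rank C_0 − rank ∂_1 = 3 − 2 = 1, and the invariant factors of ∂_1 are all 1, so H_0 ≅ Z.
  H_1: rank ker ∂_1 − rank ∂_2 = (3 − 2) − 0 = 1, and there is no ∂_2, so H_1 ≅ Z.

(K is a triangulation of the circle S^1.)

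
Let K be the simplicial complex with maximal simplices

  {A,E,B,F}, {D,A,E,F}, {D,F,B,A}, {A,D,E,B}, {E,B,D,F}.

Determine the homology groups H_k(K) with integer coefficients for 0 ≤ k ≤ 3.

H_0 = Z,  H_1 = 0,  H_2 = 0,  H_3 = Z.

Order the vertices as A < B < D < E < F. Listing each simplex with vertices in this order, K has dimension 3 with simplices:

  0-simplices (5): A, B, D, E, F
  1-simplices (10): AB, AD, AE, AF, BD, BE, BF, DE, DF, EF
  2-simplices (10): ABD, ABE, ABF, ADE, ADF, AEF, BDE, BDF, BEF, DEF
  3-simplices (5): ABDE, ABDF, ABEF, ADEF, BDEF

so the chain groups are C_0 ≅ Z^5, C_1 ≅ Z^10, C_2 ≅ Z^10, C_3 ≅ Z^5.

The boundary map ∂_1: C_1 → C_0 sends each edge [p,q] (with p < q) to q − p.
The resulting 5×10 matrix has rank 4, and its Smith normal form has invariant factors (1,1,1,1).

∂_2: C_2 → C_1 acts by ∂[p,q,r] = [q,r] − [p,r] + [p,q]. For instance
  ∂DEF = EF − DF + DE,
  ∂ABE = BE − AE + AB.
The resulting 10×10 matrix has rank 6, and its Smith normal form has invariant factors (1,1,1,1,1,1).

∂_3: C_3 → C_2 sends each 3-simplex σ to the alternating sum Σ_i (−1)^i (σ with its i-th vertex removed). For instance
  ∂ADEF = DEF − AEF + ADF − ADE,
  ∂ABDF = BDF − ADF + ABF − ABD.
The 10×5 boundary matrix has rank 4 and Smith normal form diag(1,1,1,1).

Reading off H_k = ker ∂_k / im ∂_{k+1}:

  H_0: rank C_0 − rank ∂_1 = 5 − 4 = 1, and the invariant factors of ∂_1 are all 1, so H_0 = Z.
  H_1: rank ker ∂_1 − rank ∂_2 = (10 − 4) − 6 = 0, and the invariant factors of ∂_2 are all 1, so H_1 = 0.
  H_2: rank ker ∂_2 − rank ∂_3 = (10 − 6) − 4 = 0, and the invariant factors of ∂_3 are all 1, so H_2 = 0.
  H_3: rank ker ∂_3 − rank ∂_4 = (5 − 4) − 0 = 1, and there is no ∂_4, so H_3 = Z.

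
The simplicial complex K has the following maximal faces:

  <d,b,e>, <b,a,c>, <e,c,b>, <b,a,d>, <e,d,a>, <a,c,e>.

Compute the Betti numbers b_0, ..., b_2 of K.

b_0 = 1, b_1 = 0, b_2 = 1.

Take the total order a < b < c < d < e on the vertex set. Then K (dimension 2) consists of the simplices:

  0-simplices (5): a, b, c, d, e
  1-simplices (9): ab, ac, ad, ae, bc, bd, be, ce, de
  2-simplices (6): abc, abd, ace, ade, bce, bde

so the chain groups are C_0 ≅ Z^5, C_1 ≅ Z^9, C_2 ≅ Z^6.

The boundary map ∂_1: C_1 → C_0 sends each edge [p,q] (with p < q) to q − p. For instance
  ∂bd = d − b.
The resulting 5×9 matrix has rank 4, and its Smith normal form has invariant factors (1,1,1,1).

∂_2: C_2 → C_1 acts by ∂[p,q,r] = [q,r] − [p,r] + [p,q]. For instance
  ∂abd = bd − ad + ab,
  ∂bce = ce − be + bc.
As a 9×6 matrix over Z this has rank 5, with invariant factors (1,1,1,1,1).

Reading off H_k = ker ∂_k / im ∂_{k+1}:

  H_0: rank C_0 − rank ∂_1 = 5 − 4 = 1, and the invariant factors of ∂_1 are all 1, so H_0 ≅ Z.
  H_1: rank ker ∂_1 − rank ∂_2 = (9 − 4) − 5 = 0, and the invariant factors of ∂_2 are all 1, so H_1 ≅ 0.
  H_2: rank ker ∂_2 − rank ∂_3 = (6 − 5) − 0 = 1, and there is no ∂_3, so H_2 ≅ Z.

Hence the Betti numbers are b_0 = 1, b_1 = 0, b_2 = 1.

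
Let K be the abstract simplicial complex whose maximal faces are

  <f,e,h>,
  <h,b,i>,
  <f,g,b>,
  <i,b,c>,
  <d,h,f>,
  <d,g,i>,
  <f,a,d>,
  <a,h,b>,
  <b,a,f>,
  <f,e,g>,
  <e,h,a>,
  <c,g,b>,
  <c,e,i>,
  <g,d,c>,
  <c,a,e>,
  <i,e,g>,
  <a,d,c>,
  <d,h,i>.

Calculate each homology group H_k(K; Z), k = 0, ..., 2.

Take the total order a < b < c < d < e < f < g < h < i on the vertex set. Then K (dimension 2) consists of the simplices:

  0-simplices (9): a, b, c, d, e, f, g, h, i
  1-simplices (27): ab, ac, ad, ae, af, ah, bc, bf, bg, bh, bi, cd, ce, cg, ci, df, dg, dh, di, ef, eg, eh, ei, fg, fh, gi, hi
  2-simplices (18): abf, abh, acd, ace, adf, aeh, bcg, bci, bfg, bhi, cdg, cei, dfh, dgi, dhi, efg, efh, egi

so the chain groups are C_0 ≅ Z^9, C_1 ≅ Z^27, C_2 ≅ Z^18.

The boundary map ∂_1: C_1 → C_0 sends each edge [p,q] (with p < q) to q − p.
This gives a 9×27 integer matrix of rank 8; reducing to Smith normal form yields diagonal entries (1,1,1,1,1,1,1,1).

Boundary ∂_2: C_2 → C_1 sends each 2-simplex [p,q,r] to [q,r] − [p,r] + [p,q]. For instance
  ∂ace = ce − ae + ac,
  ∂dfh = fh − dh + df.
As a 27×18 matrix over Z this has rank 18, with invariant factors (1,1,1,1,1,1,1,1,1,1,1,1,1,1,1,1,1,2).

Now H_k = ker ∂_k / im ∂_{k+1}, so:

  H_0: rank C_0 − rank ∂_1 = 9 − 8 = 1, and the invariant factors of ∂_1 are all 1, so H_0 ≅ Z.
  H_1: rank ker ∂_1 − rank ∂_2 = (27 − 8) − 18 = 1, and ∂_2 has invariant factor 2 > 1, so H_1 ≅ Z × Z/2.
  H_2: rank ker ∂_2 − rank ∂_3 = (18 − 18) − 0 = 0, and there is no ∂_3, so H_2 ≅ 0.

H_0 ≅ Z,  H_1 ≅ Z × Z/2,  H_2 = 0.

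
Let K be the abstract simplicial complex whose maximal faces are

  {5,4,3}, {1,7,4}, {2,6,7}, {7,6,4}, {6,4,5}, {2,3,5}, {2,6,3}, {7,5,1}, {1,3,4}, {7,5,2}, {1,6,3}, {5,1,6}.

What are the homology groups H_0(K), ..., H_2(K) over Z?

We work with the vertex ordering 1 < 2 < 3 < 4 < 5 < 6 < 7. The simplices of K, each written with vertices in increasing order, are:

  0-simplices (7): [1], [2], [3], [4], [5], [6], [7]
  1-simplices (18): [1,3], [1,4], [1,5], [1,6], [1,7], [2,3], [2,5], [2,6], [2,7], [3,4], [3,5], [3,6], [4,5], [4,6], [4,7], [5,6], [5,7], [6,7]
  2-simplices (12): [1,3,4], [1,3,6], [1,4,7], [1,5,6], [1,5,7], [2,3,5], [2,3,6], [2,5,7], [2,6,7], [3,4,5], [4,5,6], [4,6,7]

Hence C_0 ≅ Z^7, C_1 ≅ Z^18, C_2 ≅ Z^12.

Boundary ∂_1: C_1 → C_0 is given by ∂[p,q] = [q] − [p].
The resulting 7×18 matrix has rank 6, and its Smith normal form has invariant factors (1,1,1,1,1,1).

The boundary map ∂_2: C_2 → C_1 acts by ∂[p,q,r] = [q,r] − [p,r] + [p,q]. For instance
  ∂[1,3,4] = [3,4] − [1,4] + [1,3],
  ∂[2,6,7] = [6,7] − [2,7] + [2,6].
As a 18×12 matrix over Z this has rank 12, with invariant factors (1,1,1,1,1,1,1,1,1,1,1,2).

From H_k ≅ ker(∂_k) / im(∂_{k+1}) we obtain:

  H_0: rank C_0 − rank ∂_1 = 7 − 6 = 1, and the invariant factors of ∂_1 are all 1, so H_0 ≅ Z.
  H_1: rank ker ∂_1 − rank ∂_2 = (18 − 6) − 12 = 0, and ∂_2 has invariant factor 2 > 1, so H_1 ≅ Z/2.
  H_2: rank ker ∂_2 − rank ∂_3 = (12 − 12) − 0 = 0, and there is no ∂_3, so H_2 ≅ 0.

As a check, the Euler characteristic is 7 − 18 + 12 = 1, which agrees with 1 − 0 + 0 = 1.
(K is a triangulation of the real projective plane RP^2.)

H_0 = Z,  H_1 = Z/2,  H_2 = 0.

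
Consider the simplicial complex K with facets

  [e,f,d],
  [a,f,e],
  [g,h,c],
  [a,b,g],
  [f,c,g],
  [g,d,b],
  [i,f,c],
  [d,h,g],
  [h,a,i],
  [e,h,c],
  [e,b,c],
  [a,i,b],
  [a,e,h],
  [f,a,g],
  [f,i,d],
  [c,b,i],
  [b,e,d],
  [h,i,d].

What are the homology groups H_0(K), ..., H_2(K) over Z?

We work with the vertex ordering a < b < c < d < e < f < g < h < i. The simplices of K, each written with vertices in increasing order, are:

  0-simplices (9): a, b, c, d, e, f, g, h, i
  1-simplices (27): ab, ae, af, ag, ah, ai, bc, bd, be, bg, bi, ce, cf, cg, ch, ci, de, df, dg, dh, di, ef, eh, fg, fi, gh, hi
  2-simplices (18): abg, abi, aef, aeh, afg, ahi, bce, bci, bde, bdg, ceh, cfg, cfi, cgh, def, dfi, dgh, dhi

Hence C_0 ≅ Z^9, C_1 ≅ Z^27, C_2 ≅ Z^18.

∂_1: C_1 → C_0 maps an edge to its endpoints' difference, ∂[p,q] = q − p. For instance
  ∂bd = d − b.
This gives a 9×27 integer matrix of rank 8; reducing to Smith normal form yields diagonal entries (1,1,1,1,1,1,1,1).

Boundary ∂_2: C_2 → C_1 acts by ∂[p,q,r] = [q,r] − [p,r] + [p,q]. For instance
  ∂dfi = fi − di + df,
  ∂dgh = gh − dh + dg.
This gives a 27×18 integer matrix of rank 17; reducing to Smith normal form yields diagonal entries (1,1,1,1,1,1,1,1,1,1,1,1,1,1,1,1,1).

Reading off H_k = ker ∂_k / im ∂_{k+1}:

  H_0: rank C_0 − rank ∂_1 = 9 − 8 = 1, and the invariant factors of ∂_1 are all 1, so H_0 = Z.
  H_1: rank ker ∂_1 − rank ∂_2 = (27 − 8) − 17 = 2, and the invariant factors of ∂_2 are all 1, so H_1 = Z^2.
  H_2: rank ker ∂_2 − rank ∂_3 = (18 − 17) − 0 = 1, and there is no ∂_3, so H_2 = Z.

H_0 ≅ Z,  H_1 ≅ Z^2,  H_2 ≅ Z.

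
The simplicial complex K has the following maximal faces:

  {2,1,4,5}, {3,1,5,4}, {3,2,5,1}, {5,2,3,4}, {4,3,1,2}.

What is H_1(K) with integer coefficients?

H_1 ≅ 0.

K has 5 vertices, 10 edges, 10 triangles, 5 3-simplices.
rank ∂_1 = 4, rank ∂_2 = 6 ⇒ b_1 = 10 − 4 − 6 = 0; all invariant factors of ∂_2 are 1 so no torsion. So H_1 = 0.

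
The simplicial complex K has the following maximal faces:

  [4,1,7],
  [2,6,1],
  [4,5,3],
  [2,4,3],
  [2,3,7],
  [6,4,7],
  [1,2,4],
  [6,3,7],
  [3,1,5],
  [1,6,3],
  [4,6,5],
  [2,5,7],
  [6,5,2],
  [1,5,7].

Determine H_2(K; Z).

Order the vertices as 1 < 2 < 3 < 4 < 5 < 6 < 7. Listing each simplex with vertices in this order, K has dimension 2 with simplices:

  0-simplices (7): [1], [2], [3], [4], [5], [6], [7]
  1-simplices (21): [1,2], [1,3], [1,4], [1,5], [1,6], [1,7], [2,3], [2,4], [2,5], [2,6], [2,7], [3,4], [3,5], [3,6], [3,7], [4,5], [4,6], [4,7], [5,6], [5,7], [6,7]
  2-simplices (14): [1,2,4], [1,2,6], [1,3,5], [1,3,6], [1,4,7], [1,5,7], [2,3,4], [2,3,7], [2,5,6], [2,5,7], [3,4,5], [3,6,7], [4,5,6], [4,6,7]

Hence C_0 ≅ Z^7, C_1 ≅ Z^21, C_2 ≅ Z^14.

The boundary map ∂_1: C_1 → C_0 sends each edge [p,q] (with p < q) to q − p.
The 7×21 boundary matrix has rank 6 and Smith normal form diag(1,1,1,1,1,1).

The boundary map ∂_2: C_2 → C_1 acts by ∂[p,q,r] = [q,r] − [p,r] + [p,q]. For instance
  ∂[3,4,5] = [4,5] − [3,5] + [3,4],
  ∂[2,5,7] = [5,7] − [2,7] + [2,5].
As a 21×14 matrix over Z this has rank 13, with invariant factors (1,1,1,1,1,1,1,1,1,1,1,1,1).

Computing H_k = (kernel of ∂_k) / (image of ∂_{k+1}):

  H_2: rank ker ∂_2 − rank ∂_3 = (14 − 13) − 0 = 1, and there is no ∂_3, so H_2 = Z.

H_2 ≅ Z.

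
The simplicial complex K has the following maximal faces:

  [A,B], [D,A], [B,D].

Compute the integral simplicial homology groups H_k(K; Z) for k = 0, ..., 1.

H_0 ≅ Z,  H_1 ≅ Z.

Fix the vertex order A < B < D and write every simplex with vertices in increasing order. Then dim K = 1 and the simplices of K are:

  0-simplices (3): A, B, D
  1-simplices (3): AB, AD, BD

Hence C_0 ≅ Z^3, C_1 ≅ Z^3.

Boundary ∂_1: C_1 → C_0 maps an edge to its endpoints' difference, ∂[p,q] = q − p. For instance
  ∂BD = D − B.
This gives a 3×3 integer matrix of rank 2; reducing to Smith normal form yields diagonal entries (1,1).

Reading off H_k = ker ∂_k / im ∂_{k+1}:

  H_0: rank C_0 − rank ∂_1 = 3 − 2 = 1, and the invariant factors of ∂_1 are all 1, so H_0 ≅ Z.
  H_1: rank ker ∂_1 − rank ∂_2 = (3 − 2) − 0 = 1, and there is no ∂_2, so H_1 ≅ Z.

(K is a triangulation of the circle S^1.)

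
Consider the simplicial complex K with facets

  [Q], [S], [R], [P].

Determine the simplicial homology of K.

Fix the vertex order P < Q < R < S and write every simplex with vertices in increasing order. Then dim K = 0 and the simplices of K are:

  0-simplices (4): P, Q, R, S

Hence C_0 ≅ Z^4.

Computing H_k = (kernel of ∂_k) / (image of ∂_{k+1}):

  H_0: rank C_0 − rank ∂_1 = 4 − 0 = 4, and there is no ∂_1, so H_0 ≅ Z^4.

H_0 = Z^4.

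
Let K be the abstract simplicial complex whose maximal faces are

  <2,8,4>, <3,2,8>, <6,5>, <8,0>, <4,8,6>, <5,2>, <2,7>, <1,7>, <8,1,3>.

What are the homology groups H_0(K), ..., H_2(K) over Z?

H_0 ≅ Z,  H_1 ≅ Z^2,  H_2 = 0.

We work with the vertex ordering 0 < 1 < 2 < 3 < 4 < 5 < 6 < 7 < 8. The simplices of K, each written with vertices in increasing order, are:

  0-simplices (9): [0], [1], [2], [3], [4], [5], [6], [7], [8]
  1-simplices (14): [0,8], [1,3], [1,7], [1,8], [2,3], [2,4], [2,5], [2,7], [2,8], [3,8], [4,6], [4,8], [5,6], [6,8]
  2-simplices (4): [1,3,8], [2,3,8], [2,4,8], [4,6,8]

Hence C_0 ≅ Z^9, C_1 ≅ Z^14, C_2 ≅ Z^4.

∂_1: C_1 → C_0 is given by ∂[p,q] = [q] − [p].
This gives a 9×14 integer matrix of rank 8; reducing to Smith normal form yields diagonal entries (1,1,1,1,1,1,1,1).

The boundary map ∂_2: C_2 → C_1 acts by ∂[p,q,r] = [q,r] − [p,r] + [p,q]. For instance
  ∂[4,6,8] = [6,8] − [4,8] + [4,6],
  ∂[2,3,8] = [3,8] − [2,8] + [2,3].
The resulting 14×4 matrix has rank 4, and its Smith normal form has invariant factors (1,1,1,1).

From H_k ≅ ker(∂_k) / im(∂_{k+1}) we obtain:

  H_0: rank C_0 − rank ∂_1 = 9 − 8 = 1, and the invariant factors of ∂_1 are all 1, so H_0 = Z.
  H_1: rank ker ∂_1 − rank ∂_2 = (14 − 8) − 4 = 2, and the invariant factors of ∂_2 are all 1, so H_1 = Z^2.
  H_2: rank ker ∂_2 − rank ∂_3 = (4 − 4) − 0 = 0, and there is no ∂_3, so H_2 = 0.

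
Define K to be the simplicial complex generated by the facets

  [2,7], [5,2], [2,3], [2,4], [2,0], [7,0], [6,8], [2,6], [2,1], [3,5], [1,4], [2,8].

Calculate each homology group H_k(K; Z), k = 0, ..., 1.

Order the vertices as 0 < 1 < 2 < 3 < 4 < 5 < 6 < 7 < 8. Listing each simplex with vertices in this order, K has dimension 1 with simplices:

  0-simplices (9): [0], [1], [2], [3], [4], [5], [6], [7], [8]
  1-simplices (12): [0,2], [0,7], [1,2], [1,4], [2,3], [2,4], [2,5], [2,6], [2,7], [2,8], [3,5], [6,8]

Hence C_0 ≅ Z^9, C_1 ≅ Z^12.

∂_1: C_1 → C_0 sends each edge [p,q] (with p < q) to q − p.
This gives a 9×12 integer matrix of rank 8; reducing to Smith normal form yields diagonal entries (1,1,1,1,1,1,1,1).

Reading off H_k = ker ∂_k / im ∂_{k+1}:

  H_0: rank C_0 − rank ∂_1 = 9 − 8 = 1, and the invariant factors of ∂_1 are all 1, so H_0 = Z.
  H_1: rank ker ∂_1 − rank ∂_2 = (12 − 8) − 0 = 4, and there is no ∂_2, so H_1 = Z^4.

As a check, the Euler characteristic is 9 − 12 = -3, which agrees with 1 − 4 = -3.

H_0 ≅ Z,  H_1 ≅ Z^4.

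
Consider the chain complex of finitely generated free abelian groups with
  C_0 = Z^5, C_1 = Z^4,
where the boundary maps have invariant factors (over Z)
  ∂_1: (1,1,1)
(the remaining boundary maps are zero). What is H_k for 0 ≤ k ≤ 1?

H_0: b_0 = 5 − 0 − 3 = 2; torsion from ∂_1 factors > 1: none. So H_0 ≅ Z^2.
H_1: b_1 = 4 − 3 − 0 = 1; torsion from ∂_2 factors > 1: none. So H_1 ≅ Z.

H_0 ≅ Z^2,  H_1 ≅ Z.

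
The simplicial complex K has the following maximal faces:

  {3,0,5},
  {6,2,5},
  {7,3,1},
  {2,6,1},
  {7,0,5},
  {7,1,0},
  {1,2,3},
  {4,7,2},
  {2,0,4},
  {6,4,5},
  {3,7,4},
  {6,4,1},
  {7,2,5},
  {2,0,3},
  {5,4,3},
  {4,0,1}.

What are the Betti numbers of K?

K has 8 vertices, 24 edges, 16 triangles.
rank ∂_0 = 0, rank ∂_1 = 7 ⇒ b_0 = 8 − 0 − 7 = 1; all invariant factors of ∂_1 are 1 so no torsion. So H_0 ≅ Z.
rank ∂_1 = 7, rank ∂_2 = 15 ⇒ b_1 = 24 − 7 − 15 = 2; all invariant factors of ∂_2 are 1 so no torsion. So H_1 ≅ Z^2.
rank ∂_2 = 15, rank ∂_3 = 0 ⇒ b_2 = 16 − 15 − 0 = 1. So H_2 ≅ Z.

b_0 = 1, b_1 = 2, b_2 = 1.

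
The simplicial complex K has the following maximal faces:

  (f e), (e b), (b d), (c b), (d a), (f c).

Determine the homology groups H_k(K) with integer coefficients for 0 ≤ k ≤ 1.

H_0 = Z,  H_1 = Z.

Fix the vertex order a < b < c < d < e < f and write every simplex with vertices in increasing order. Then dim K = 1 and the simplices of K are:

  0-simplices (6): a, b, c, d, e, f
  1-simplices (6): ad, bc, bd, be, cf, ef

Hence C_0 ≅ Z^6, C_1 ≅ Z^6.

∂_1: C_1 → C_0 sends each edge [p,q] (with p < q) to q − p.
The resulting 6×6 matrix has rank 5, and its Smith normal form has invariant factors (1,1,1,1,1).

Now H_k = ker ∂_k / im ∂_{k+1}, so:

  H_0: rank C_0 − rank ∂_1 = 6 − 5 = 1, and the invariant factors of ∂_1 are all 1, so H_0 = Z.
  H_1: rank ker ∂_1 − rank ∂_2 = (6 − 5) − 0 = 1, and there is no ∂_2, so H_1 = Z.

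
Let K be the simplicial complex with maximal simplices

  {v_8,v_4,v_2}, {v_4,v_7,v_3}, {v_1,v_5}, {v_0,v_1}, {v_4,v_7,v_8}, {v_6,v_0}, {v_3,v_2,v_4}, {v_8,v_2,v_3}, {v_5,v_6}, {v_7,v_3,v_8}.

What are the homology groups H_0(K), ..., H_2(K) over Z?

H_0 = Z^2,  H_1 = Z,  H_2 = Z.

Take the total order v_0 < v_1 < v_2 < v_3 < v_4 < v_5 < v_6 < v_7 < v_8 on the vertex set. Then K (dimension 2) consists of the simplices:

  0-simplices (9): [v_0], [v_1], [v_2], [v_3], [v_4], [v_5], [v_6], [v_7], [v_8]
  1-simplices (13): [v_0,v_1], [v_0,v_6], [v_1,v_5], [v_2,v_3], [v_2,v_4], [v_2,v_8], [v_3,v_4], [v_3,v_7], [v_3,v_8], [v_4,v_7], [v_4,v_8], [v_5,v_6], [v_7,v_8]
  2-simplices (6): [v_2,v_3,v_4], [v_2,v_3,v_8], [v_2,v_4,v_8], [v_3,v_4,v_7], [v_3,v_7,v_8], [v_4,v_7,v_8]

Hence C_0 ≅ Z^9, C_1 ≅ Z^13, C_2 ≅ Z^6.

∂_1: C_1 → C_0 is given by ∂[p,q] = [q] − [p]. For instance
  ∂[v_4,v_8] = [v_8] − [v_4].
The 9×13 boundary matrix has rank 7 and Smith normal form diag(1,1,1,1,1,1,1).

Boundary ∂_2: C_2 → C_1 maps a triangle to the signed sum of its edges. For instance
  ∂[v_3,v_7,v_8] = [v_7,v_8] − [v_3,v_8] + [v_3,v_7],
  ∂[v_2,v_4,v_8] = [v_4,v_8] − [v_2,v_8] + [v_2,v_4].
As a 13×6 matrix over Z this has rank 5, with invariant factors (1,1,1,1,1).

Computing H_k = (kernel of ∂_k) / (image of ∂_{k+1}):

  H_0: rank C_0 − rank ∂_1 = 9 − 7 = 2, and the invariant factors of ∂_1 are all 1, so H_0 = Z^2.
  H_1: rank ker ∂_1 − rank ∂_2 = (13 − 7) − 5 = 1, and the invariant factors of ∂_2 are all 1, so H_1 = Z.
  H_2: rank ker ∂_2 − rank ∂_3 = (6 − 5) − 0 = 1, and there is no ∂_3, so H_2 = Z.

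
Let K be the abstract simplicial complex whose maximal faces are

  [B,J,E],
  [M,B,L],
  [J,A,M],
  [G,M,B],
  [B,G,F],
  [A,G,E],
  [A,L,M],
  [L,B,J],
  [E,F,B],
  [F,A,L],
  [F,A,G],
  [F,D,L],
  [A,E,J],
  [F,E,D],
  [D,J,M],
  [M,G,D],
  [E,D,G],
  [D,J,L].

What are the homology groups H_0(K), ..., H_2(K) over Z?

We work with the vertex ordering A < B < D < E < F < G < J < L < M. The simplices of K, each written with vertices in increasing order, are:

  0-simplices (9): A, B, D, E, F, G, J, L, M
  1-simplices (27): AE, AF, AG, AJ, AL, AM, BE, BF, BG, BJ, BL, BM, DE, DF, DG, DJ, DL, DM, EF, EG, EJ, FG, FL, GM, JL, JM, LM
  2-simplices (18): AEG, AEJ, AFG, AFL, AJM, ALM, BEF, BEJ, BFG, BGM, BJL, BLM, DEF, DEG, DFL, DGM, DJL, DJM

giving chain groups C_0 ≅ Z^9, C_1 ≅ Z^27, C_2 ≅ Z^18.

The boundary map ∂_1: C_1 → C_0 maps an edge to its endpoints' difference, ∂[p,q] = q − p. For instance
  ∂AE = E − A.
The resulting 9×27 matrix has rank 8, and its Smith normal form has invariant factors (1,1,1,1,1,1,1,1).

The boundary map ∂_2: C_2 → C_1 maps a triangle to the signed sum of its edges. For instance
  ∂ALM = LM − AM + AL,
  ∂AFL = FL − AL + AF.
This gives a 27×18 integer matrix of rank 18; reducing to Smith normal form yields diagonal entries (1,1,1,1,1,1,1,1,1,1,1,1,1,1,1,1,1,2).

From H_k ≅ ker(∂_k) / im(∂_{k+1}) we obtain:

  H_0: rank C_0 − rank ∂_1 = 9 − 8 = 1, and the invariant factors of ∂_1 are all 1, so H_0 ≅ Z.
  H_1: rank ker ∂_1 − rank ∂_2 = (27 − 8) − 18 = 1, and ∂_2 has invariant factor 2 > 1, so H_1 ≅ Z ⊕ Z/2.
  H_2: rank ker ∂_2 − rank ∂_3 = (18 − 18) − 0 = 0, and there is no ∂_3, so H_2 ≅ 0.

H_0 ≅ Z,  H_1 ≅ Z ⊕ Z/2,  H_2 = 0.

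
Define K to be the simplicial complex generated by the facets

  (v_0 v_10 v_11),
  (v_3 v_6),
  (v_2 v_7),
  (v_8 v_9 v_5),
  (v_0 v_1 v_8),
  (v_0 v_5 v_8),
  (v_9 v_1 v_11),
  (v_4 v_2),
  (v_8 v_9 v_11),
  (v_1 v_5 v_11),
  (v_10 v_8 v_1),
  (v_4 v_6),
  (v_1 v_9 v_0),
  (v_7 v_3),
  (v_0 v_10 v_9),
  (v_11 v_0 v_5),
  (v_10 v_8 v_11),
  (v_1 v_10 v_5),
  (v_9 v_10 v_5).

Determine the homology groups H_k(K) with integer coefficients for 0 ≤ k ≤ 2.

We work with the vertex ordering v_0 < v_1 < v_2 < v_3 < v_4 < v_5 < v_6 < v_7 < v_8 < v_9 < v_10 < v_11. The simplices of K, each written with vertices in increasing order, are:

  0-simplices (12): [v_0], [v_1], [v_2], [v_3], [v_4], [v_5], [v_6], [v_7], [v_8], [v_9], [v_10], [v_11]
  1-simplices (26): (26 of them)
  2-simplices (14): (14 of them)

so the chain groups are C_0 ≅ Z^12, C_1 ≅ Z^26, C_2 ≅ Z^14.

The boundary map ∂_1: C_1 → C_0 is given by ∂[p,q] = [q] − [p]. For instance
  ∂[v_0,v_11] = [v_11] − [v_0].
The resulting 12×26 matrix has rank 10, and its Smith normal form has invariant factors (1,1,1,1,1,1,1,1,1,1).

Boundary ∂_2: C_2 → C_1 acts by ∂[p,q,r] = [q,r] − [p,r] + [p,q]. For instance
  ∂[v_8,v_9,v_11] = [v_9,v_11] − [v_8,v_11] + [v_8,v_9],
  ∂[v_0,v_1,v_9] = [v_1,v_9] − [v_0,v_9] + [v_0,v_1].
As a 26×14 matrix over Z this has rank 13, with invariant factors (1,1,1,1,1,1,1,1,1,1,1,1,1).

Now H_k = ker ∂_k / im ∂_{k+1}, so:

  H_0: rank C_0 − rank ∂_1 = 12 − 10 = 2, and the invariant factors of ∂_1 are all 1, so H_0 ≅ Z^2.
  H_1: rank ker ∂_1 − rank ∂_2 = (26 − 10) − 13 = 3, and the invariant factors of ∂_2 are all 1, so H_1 ≅ Z^3.
  H_2: rank ker ∂_2 − rank ∂_3 = (14 − 13) − 0 = 1, and there is no ∂_3, so H_2 ≅ Z.

H_0 = Z^2,  H_1 = Z^3,  H_2 = Z.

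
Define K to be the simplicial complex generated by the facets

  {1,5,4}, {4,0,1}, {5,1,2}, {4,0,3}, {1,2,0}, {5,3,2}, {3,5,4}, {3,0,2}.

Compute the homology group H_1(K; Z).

Take the total order 0 < 1 < 2 < 3 < 4 < 5 on the vertex set. Then K (dimension 2) consists of the simplices:

  0-simplices (6): [0], [1], [2], [3], [4], [5]
  1-simplices (12): [0,1], [0,2], [0,3], [0,4], [1,2], [1,4], [1,5], [2,3], [2,5], [3,4], [3,5], [4,5]
  2-simplices (8): [0,1,2], [0,1,4], [0,2,3], [0,3,4], [1,2,5], [1,4,5], [2,3,5], [3,4,5]

Hence C_0 ≅ Z^6, C_1 ≅ Z^12, C_2 ≅ Z^8.

∂_1: C_1 → C_0 is given by ∂[p,q] = [q] − [p].
The resulting 6×12 matrix has rank 5, and its Smith normal form has invariant factors (1,1,1,1,1).

Boundary ∂_2: C_2 → C_1 acts by ∂[p,q,r] = [q,r] − [p,r] + [p,q]. For instance
  ∂[1,2,5] = [2,5] − [1,5] + [1,2],
  ∂[0,3,4] = [3,4] − [0,4] + [0,3].
The resulting 12×8 matrix has rank 7, and its Smith normal form has invariant factors (1,1,1,1,1,1,1).

Now H_k = ker ∂_k / im ∂_{k+1}, so:

  H_1: rank ker ∂_1 − rank ∂_2 = (12 − 5) − 7 = 0, and the invariant factors of ∂_2 are all 1, so H_1 ≅ 0.

H_1 = 0.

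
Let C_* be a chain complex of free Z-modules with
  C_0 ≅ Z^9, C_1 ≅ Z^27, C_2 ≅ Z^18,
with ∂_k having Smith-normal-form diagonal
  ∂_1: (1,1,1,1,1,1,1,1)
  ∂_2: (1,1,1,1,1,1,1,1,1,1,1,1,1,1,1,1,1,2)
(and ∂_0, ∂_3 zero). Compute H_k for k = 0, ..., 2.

H_0: b_0 = 9 − 0 − 8 = 1; torsion from ∂_1 factors > 1: none. So H_0 ≅ Z.
H_1: b_1 = 27 − 8 − 18 = 1; torsion from ∂_2 factors > 1: [2]. So H_1 ≅ Z ⊕ Z/2.
H_2: b_2 = 18 − 18 − 0 = 0; torsion from ∂_3 factors > 1: none. So H_2 ≅ 0.

H_0 ≅ Z,  H_1 ≅ Z ⊕ Z/2,  H_2 = 0.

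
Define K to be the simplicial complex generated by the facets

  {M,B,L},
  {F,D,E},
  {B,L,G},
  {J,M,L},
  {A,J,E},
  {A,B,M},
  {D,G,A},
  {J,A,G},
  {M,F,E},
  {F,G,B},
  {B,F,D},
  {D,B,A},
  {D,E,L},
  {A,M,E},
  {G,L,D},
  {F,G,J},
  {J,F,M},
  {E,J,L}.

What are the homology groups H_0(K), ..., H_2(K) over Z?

H_0 = Z,  H_1 = Z ⊕ Z/2,  H_2 = 0.

Take the total order A < B < D < E < F < G < J < L < M on the vertex set. Then K (dimension 2) consists of the simplices:

  0-simplices (9): A, B, D, E, F, G, J, L, M
  1-simplices (27): AB, AD, AE, AG, AJ, AM, BD, BF, BG, BL, BM, DE, DF, DG, DL, EF, EJ, EL, EM, FG, FJ, FM, GJ, GL, JL, JM, LM
  2-simplices (18): ABD, ABM, ADG, AEJ, AEM, AGJ, BDF, BFG, BGL, BLM, DEF, DEL, DGL, EFM, EJL, FGJ, FJM, JLM

giving chain groups C_0 ≅ Z^9, C_1 ≅ Z^27, C_2 ≅ Z^18.

∂_1: C_1 → C_0 is given by ∂[p,q] = [q] − [p].
This gives a 9×27 integer matrix of rank 8; reducing to Smith normal form yields diagonal entries (1,1,1,1,1,1,1,1).

∂_2: C_2 → C_1 acts by ∂[p,q,r] = [q,r] − [p,r] + [p,q]. For instance
  ∂AEM = EM − AM + AE,
  ∂FJM = JM − FM + FJ.
This gives a 27×18 integer matrix of rank 18; reducing to Smith normal form yields diagonal entries (1,1,1,1,1,1,1,1,1,1,1,1,1,1,1,1,1,2).

From H_k ≅ ker(∂_k) / im(∂_{k+1}) we obtain:

  H_0: rank C_0 − rank ∂_1 = 9 − 8 = 1, and the invariant factors of ∂_1 are all 1, so H_0 ≅ Z.
  H_1: rank ker ∂_1 − rank ∂_2 = (27 − 8) − 18 = 1, and ∂_2 has invariant factor 2 > 1, so H_1 ≅ Z ⊕ Z/2.
  H_2: rank ker ∂_2 − rank ∂_3 = (18 − 18) − 0 = 0, and there is no ∂_3, so H_2 ≅ 0.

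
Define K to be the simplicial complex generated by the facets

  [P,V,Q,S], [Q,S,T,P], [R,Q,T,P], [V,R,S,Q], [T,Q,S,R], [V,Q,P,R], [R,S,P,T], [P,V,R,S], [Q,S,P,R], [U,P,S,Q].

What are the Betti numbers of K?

K has 7 vertices, 17 edges, 19 triangles, 10 3-simplices.
rank ∂_0 = 0, rank ∂_1 = 6 ⇒ b_0 = 7 − 0 − 6 = 1; all invariant factors of ∂_1 are 1 so no torsion. So H_0 ≅ Z.
rank ∂_1 = 6, rank ∂_2 = 11 ⇒ b_1 = 17 − 6 − 11 = 0; all invariant factors of ∂_2 are 1 so no torsion. So H_1 ≅ 0.
rank ∂_2 = 11, rank ∂_3 = 8 ⇒ b_2 = 19 − 11 − 8 = 0; all invariant factors of ∂_3 are 1 so no torsion. So H_2 ≅ 0.
rank ∂_3 = 8, rank ∂_4 = 0 ⇒ b_3 = 10 − 8 − 0 = 2. So H_3 ≅ Z^2.

b_0 = 1, b_1 = 0, b_2 = 0, b_3 = 2.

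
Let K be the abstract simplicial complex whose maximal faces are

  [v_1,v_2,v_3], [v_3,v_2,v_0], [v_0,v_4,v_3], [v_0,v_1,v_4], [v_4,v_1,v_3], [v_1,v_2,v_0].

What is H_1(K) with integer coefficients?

K has 5 vertices, 9 edges, 6 triangles.
rank ∂_1 = 4, rank ∂_2 = 5 ⇒ b_1 = 9 − 4 − 5 = 0; all invariant factors of ∂_2 are 1 so no torsion. So H_1 = 0.

H_1 ≅ 0.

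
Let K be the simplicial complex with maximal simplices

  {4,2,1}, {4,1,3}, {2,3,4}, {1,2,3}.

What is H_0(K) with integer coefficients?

K has 4 vertices, 6 edges, 4 triangles.
rank ∂_0 = 0, rank ∂_1 = 3 ⇒ b_0 = 4 − 0 − 3 = 1; all invariant factors of ∂_1 are 1 so no torsion. So H_0 ≅ Z.

H_0 ≅ Z.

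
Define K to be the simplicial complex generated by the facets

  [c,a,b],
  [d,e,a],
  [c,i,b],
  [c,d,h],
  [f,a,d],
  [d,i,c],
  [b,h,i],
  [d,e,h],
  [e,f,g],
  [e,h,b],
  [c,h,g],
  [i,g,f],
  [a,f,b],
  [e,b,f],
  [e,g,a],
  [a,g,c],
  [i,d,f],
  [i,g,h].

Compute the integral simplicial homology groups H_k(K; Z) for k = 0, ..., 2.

H_0 = Z,  H_1 = Z ⊕ Z/2,  H_2 = 0.

We work with the vertex ordering a < b < c < d < e < f < g < h < i. The simplices of K, each written with vertices in increasing order, are:

  0-simplices (9): a, b, c, d, e, f, g, h, i
  1-simplices (27): ab, ac, ad, ae, af, ag, bc, be, bf, bh, bi, cd, cg, ch, ci, de, df, dh, di, ef, eg, eh, fg, fi, gh, gi, hi
  2-simplices (18): abc, abf, acg, ade, adf, aeg, bci, bef, beh, bhi, cdh, cdi, cgh, deh, dfi, efg, fgi, ghi

so the chain groups are C_0 ≅ Z^9, C_1 ≅ Z^27, C_2 ≅ Z^18.

The boundary map ∂_1: C_1 → C_0 maps an edge to its endpoints' difference, ∂[p,q] = q − p. For instance
  ∂ci = i − c.
This gives a 9×27 integer matrix of rank 8; reducing to Smith normal form yields diagonal entries (1,1,1,1,1,1,1,1).

The boundary map ∂_2: C_2 → C_1 acts by ∂[p,q,r] = [q,r] − [p,r] + [p,q]. For instance
  ∂acg = cg − ag + ac,
  ∂cdh = dh − ch + cd.
The 27×18 boundary matrix has rank 18 and Smith normal form diag(1,1,1,1,1,1,1,1,1,1,1,1,1,1,1,1,1,2).

Now H_k = ker ∂_k / im ∂_{k+1}, so:

  H_0: rank C_0 − rank ∂_1 = 9 − 8 = 1, and the invariant factors of ∂_1 are all 1, so H_0 ≅ Z.
  H_1: rank ker ∂_1 − rank ∂_2 = (27 − 8) − 18 = 1, and ∂_2 has invariant factor 2 > 1, so H_1 ≅ Z ⊕ Z/2.
  H_2: rank ker ∂_2 − rank ∂_3 = (18 − 18) − 0 = 0, and there is no ∂_3, so H_2 ≅ 0.

As a check, the Euler characteristic is 9 − 27 + 18 = 0, which agrees with 1 − 1 + 0 = 0.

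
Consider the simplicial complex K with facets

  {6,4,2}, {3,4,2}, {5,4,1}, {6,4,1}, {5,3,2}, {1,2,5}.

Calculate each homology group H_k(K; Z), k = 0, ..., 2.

Fix the vertex order 1 < 2 < 3 < 4 < 5 < 6 and write every simplex with vertices in increasing order. Then dim K = 2 and the simplices of K are:

  0-simplices (6): [1], [2], [3], [4], [5], [6]
  1-simplices (12): [1,2], [1,4], [1,5], [1,6], [2,3], [2,4], [2,5], [2,6], [3,4], [3,5], [4,5], [4,6]
  2-simplices (6): [1,2,5], [1,4,5], [1,4,6], [2,3,4], [2,3,5], [2,4,6]

so the chain groups are C_0 ≅ Z^6, C_1 ≅ Z^12, C_2 ≅ Z^6.

The boundary map ∂_1: C_1 → C_0 sends each edge [p,q] (with p < q) to q − p. For instance
  ∂[4,6] = [6] − [4].
This gives a 6×12 integer matrix of rank 5; reducing to Smith normal form yields diagonal entries (1,1,1,1,1).

Boundary ∂_2: C_2 → C_1 maps a triangle to the signed sum of its edges. For instance
  ∂[1,4,5] = [4,5] − [1,5] + [1,4],
  ∂[1,2,5] = [2,5] − [1,5] + [1,2].
This gives a 12×6 integer matrix of rank 6; reducing to Smith normal form yields diagonal entries (1,1,1,1,1,1).

Computing H_k = (kernel of ∂_k) / (image of ∂_{k+1}):

  H_0: rank C_0 − rank ∂_1 = 6 − 5 = 1, and the invariant factors of ∂_1 are all 1, so H_0 ≅ Z.
  H_1: rank ker ∂_1 − rank ∂_2 = (12 − 5) − 6 = 1, and the invariant factors of ∂_2 are all 1, so H_1 ≅ Z.
  H_2: rank ker ∂_2 − rank ∂_3 = (6 − 6) − 0 = 0, and there is no ∂_3, so H_2 ≅ 0.

(K is a triangulation of the cylinder S^1 x I.)

H_0 = Z,  H_1 = Z,  H_2 = 0.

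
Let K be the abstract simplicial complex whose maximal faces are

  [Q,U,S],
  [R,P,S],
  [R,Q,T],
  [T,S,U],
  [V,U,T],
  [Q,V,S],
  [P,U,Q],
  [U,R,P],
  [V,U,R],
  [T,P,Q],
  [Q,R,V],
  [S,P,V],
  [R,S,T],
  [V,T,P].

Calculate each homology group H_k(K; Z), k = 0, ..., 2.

H_0 = Z,  H_1 = Z^2,  H_2 = Z.

Order the vertices as P < Q < R < S < T < U < V. Listing each simplex with vertices in this order, K has dimension 2 with simplices:

  0-simplices (7): P, Q, R, S, T, U, V
  1-simplices (21): PQ, PR, PS, PT, PU, PV, QR, QS, QT, QU, QV, RS, RT, RU, RV, ST, SU, SV, TU, TV, UV
  2-simplices (14): PQT, PQU, PRS, PRU, PSV, PTV, QRT, QRV, QSU, QSV, RST, RUV, STU, TUV

so the chain groups are C_0 ≅ Z^7, C_1 ≅ Z^21, C_2 ≅ Z^14.

The boundary map ∂_1: C_1 → C_0 maps an edge to its endpoints' difference, ∂[p,q] = q − p.
The 7×21 boundary matrix has rank 6 and Smith normal form diag(1,1,1,1,1,1).

∂_2: C_2 → C_1 sends each 2-simplex [p,q,r] to [q,r] − [p,r] + [p,q]. For instance
  ∂PRU = RU − PU + PR,
  ∂PTV = TV − PV + PT.
The resulting 21×14 matrix has rank 13, and its Smith normal form has invariant factors (1,1,1,1,1,1,1,1,1,1,1,1,1).

Computing H_k = (kernel of ∂_k) / (image of ∂_{k+1}):

  H_0: rank C_0 − rank ∂_1 = 7 − 6 = 1, and the invariant factors of ∂_1 are all 1, so H_0 ≅ Z.
  H_1: rank ker ∂_1 − rank ∂_2 = (21 − 6) − 13 = 2, and the invariant factors of ∂_2 are all 1, so H_1 ≅ Z^2.
  H_2: rank ker ∂_2 − rank ∂_3 = (14 − 13) − 0 = 1, and there is no ∂_3, so H_2 ≅ Z.

(K is a triangulation of the torus T^2.)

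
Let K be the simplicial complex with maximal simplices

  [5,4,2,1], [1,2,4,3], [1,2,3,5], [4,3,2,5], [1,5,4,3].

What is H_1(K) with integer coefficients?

Order the vertices as 1 < 2 < 3 < 4 < 5. Listing each simplex with vertices in this order, K has dimension 3 with simplices:

  0-simplices (5): [1], [2], [3], [4], [5]
  1-simplices (10): [1,2], [1,3], [1,4], [1,5], [2,3], [2,4], [2,5], [3,4], [3,5], [4,5]
  2-simplices (10): [1,2,3], [1,2,4], [1,2,5], [1,3,4], [1,3,5], [1,4,5], [2,3,4], [2,3,5], [2,4,5], [3,4,5]
  3-simplices (5): [1,2,3,4], [1,2,3,5], [1,2,4,5], [1,3,4,5], [2,3,4,5]

Hence C_0 ≅ Z^5, C_1 ≅ Z^10, C_2 ≅ Z^10, C_3 ≅ Z^5.

The boundary map ∂_1: C_1 → C_0 maps an edge to its endpoints' difference, ∂[p,q] = q − p.
The resulting 5×10 matrix has rank 4, and its Smith normal form has invariant factors (1,1,1,1).

∂_2: C_2 → C_1 maps a triangle to the signed sum of its edges. For instance
  ∂[2,4,5] = [4,5] − [2,5] + [2,4],
  ∂[3,4,5] = [4,5] − [3,5] + [3,4].
The 10×10 boundary matrix has rank 6 and Smith normal form diag(1,1,1,1,1,1).

Boundary ∂_3: C_3 → C_2 sends each 3-simplex σ to the alternating sum Σ_i (−1)^i (σ with its i-th vertex removed). For instance
  ∂[2,3,4,5] = [3,4,5] − [2,4,5] + [2,3,5] − [2,3,4],
  ∂[1,2,3,5] = [2,3,5] − [1,3,5] + [1,2,5] − [1,2,3].
The 10×5 boundary matrix has rank 4 and Smith normal form diag(1,1,1,1).

From H_k ≅ ker(∂_k) / im(∂_{k+1}) we obtain:

  H_1: rank ker ∂_1 − rank ∂_2 = (10 − 4) − 6 = 0, and the invariant factors of ∂_2 are all 1, so H_1 = 0.

H_1 = 0.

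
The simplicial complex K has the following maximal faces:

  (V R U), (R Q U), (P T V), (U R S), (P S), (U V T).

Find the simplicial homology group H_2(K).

H_2 ≅ 0.

Order the vertices as P < Q < R < S < T < U < V. Listing each simplex with vertices in this order, K has dimension 2 with simplices:

  0-simplices (7): P, Q, R, S, T, U, V
  1-simplices (12): PS, PT, PV, QR, QU, RS, RU, RV, SU, TU, TV, UV
  2-simplices (5): PTV, QRU, RSU, RUV, TUV

giving chain groups C_0 ≅ Z^7, C_1 ≅ Z^12, C_2 ≅ Z^5.

∂_1: C_1 → C_0 sends each edge [p,q] (with p < q) to q − p. For instance
  ∂UV = V − U.
This gives a 7×12 integer matrix of rank 6; reducing to Smith normal form yields diagonal entries (1,1,1,1,1,1).

The boundary map ∂_2: C_2 → C_1 maps a triangle to the signed sum of its edges. For instance
  ∂PTV = TV − PV + PT,
  ∂TUV = UV − TV + TU.
The 12×5 boundary matrix has rank 5 and Smith normal form diag(1,1,1,1,1).

Now H_k = ker ∂_k / im ∂_{k+1}, so:

  H_2: rank ker ∂_2 − rank ∂_3 = (5 − 5) − 0 = 0, and there is no ∂_3, so H_2 ≅ 0.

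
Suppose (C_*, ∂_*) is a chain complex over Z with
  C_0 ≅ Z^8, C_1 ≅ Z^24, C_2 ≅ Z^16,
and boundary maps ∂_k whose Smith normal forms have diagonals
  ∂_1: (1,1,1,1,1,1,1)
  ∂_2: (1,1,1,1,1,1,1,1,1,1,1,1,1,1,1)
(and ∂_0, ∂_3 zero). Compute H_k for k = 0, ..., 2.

H_0: b_0 = 8 − 0 − 7 = 1; torsion from ∂_1 factors > 1: none. So H_0 = Z.
H_1: b_1 = 24 − 7 − 15 = 2; torsion from ∂_2 factors > 1: none. So H_1 = Z^2.
H_2: b_2 = 16 − 15 − 0 = 1; torsion from ∂_3 factors > 1: none. So H_2 = Z.

H_0 = Z,  H_1 = Z^2,  H_2 = Z.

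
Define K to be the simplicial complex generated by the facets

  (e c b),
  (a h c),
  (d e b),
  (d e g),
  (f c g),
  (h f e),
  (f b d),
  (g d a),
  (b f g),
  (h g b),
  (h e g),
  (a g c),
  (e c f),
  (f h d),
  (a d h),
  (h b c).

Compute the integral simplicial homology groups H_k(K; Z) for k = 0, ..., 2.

H_0 ≅ Z,  H_1 ≅ Z^2,  H_2 ≅ Z.

Fix the vertex order a < b < c < d < e < f < g < h and write every simplex with vertices in increasing order. Then dim K = 2 and the simplices of K are:

  0-simplices (8): a, b, c, d, e, f, g, h
  1-simplices (24): ac, ad, ag, ah, bc, bd, be, bf, bg, bh, ce, cf, cg, ch, de, df, dg, dh, ef, eg, eh, fg, fh, gh
  2-simplices (16): acg, ach, adg, adh, bce, bch, bde, bdf, bfg, bgh, cef, cfg, deg, dfh, efh, egh

giving chain groups C_0 ≅ Z^8, C_1 ≅ Z^24, C_2 ≅ Z^16.

Boundary ∂_1: C_1 → C_0 maps an edge to its endpoints' difference, ∂[p,q] = q − p. For instance
  ∂eh = h − e.
As a 8×24 matrix over Z this has rank 7, with invariant factors (1,1,1,1,1,1,1).

The boundary map ∂_2: C_2 → C_1 maps a triangle to the signed sum of its edges. For instance
  ∂deg = eg − dg + de,
  ∂bgh = gh − bh + bg.
As a 24×16 matrix over Z this has rank 15, with invariant factors (1,1,1,1,1,1,1,1,1,1,1,1,1,1,1).

Now H_k = ker ∂_k / im ∂_{k+1}, so:

  H_0: rank C_0 − rank ∂_1 = 8 − 7 = 1, and the invariant factors of ∂_1 are all 1, so H_0 = Z.
  H_1: rank ker ∂_1 − rank ∂_2 = (24 − 7) − 15 = 2, and the invariant factors of ∂_2 are all 1, so H_1 = Z^2.
  H_2: rank ker ∂_2 − rank ∂_3 = (16 − 15) − 0 = 1, and there is no ∂_3, so H_2 = Z.

(K is a triangulation of the torus T^2.)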